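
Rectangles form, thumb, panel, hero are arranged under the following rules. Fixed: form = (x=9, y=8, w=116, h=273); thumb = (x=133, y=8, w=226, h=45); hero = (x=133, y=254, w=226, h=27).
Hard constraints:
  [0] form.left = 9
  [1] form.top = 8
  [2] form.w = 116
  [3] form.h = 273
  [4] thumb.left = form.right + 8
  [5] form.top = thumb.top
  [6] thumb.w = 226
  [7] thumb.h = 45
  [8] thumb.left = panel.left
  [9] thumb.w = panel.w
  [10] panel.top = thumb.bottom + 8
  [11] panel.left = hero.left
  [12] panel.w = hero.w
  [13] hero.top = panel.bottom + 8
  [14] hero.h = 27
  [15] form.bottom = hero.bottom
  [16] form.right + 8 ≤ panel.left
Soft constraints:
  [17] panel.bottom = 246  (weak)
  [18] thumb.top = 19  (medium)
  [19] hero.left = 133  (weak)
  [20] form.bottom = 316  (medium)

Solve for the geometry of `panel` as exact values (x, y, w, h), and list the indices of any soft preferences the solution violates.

1. panel.x = 133  [thumb.left = panel.left]
2. panel.w = 226  [thumb.w = panel.w]
3. panel.y = 61  [panel.top = thumb.bottom + 8]
4. panel.h = 185  [hero.top = panel.bottom + 8]

panel = (x=133, y=61, w=226, h=185)
violated soft preferences: 18, 20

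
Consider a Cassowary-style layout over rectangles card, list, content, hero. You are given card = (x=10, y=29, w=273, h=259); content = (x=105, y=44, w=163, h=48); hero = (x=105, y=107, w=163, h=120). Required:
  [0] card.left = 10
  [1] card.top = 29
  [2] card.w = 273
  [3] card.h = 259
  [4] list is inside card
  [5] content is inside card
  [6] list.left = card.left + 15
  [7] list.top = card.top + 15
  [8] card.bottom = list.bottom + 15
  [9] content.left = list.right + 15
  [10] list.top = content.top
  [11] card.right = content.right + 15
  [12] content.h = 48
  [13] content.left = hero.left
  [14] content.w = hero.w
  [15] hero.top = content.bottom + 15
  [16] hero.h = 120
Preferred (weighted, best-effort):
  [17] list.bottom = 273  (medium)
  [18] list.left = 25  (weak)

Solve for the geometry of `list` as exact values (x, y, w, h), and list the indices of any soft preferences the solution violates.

1. list.x = 25  [list.left = card.left + 15]
2. list.y = 44  [list.top = card.top + 15]
3. list.h = 229  [card.bottom = list.bottom + 15]
4. list.w = 65  [content.left = list.right + 15]

list = (x=25, y=44, w=65, h=229)
violated soft preferences: none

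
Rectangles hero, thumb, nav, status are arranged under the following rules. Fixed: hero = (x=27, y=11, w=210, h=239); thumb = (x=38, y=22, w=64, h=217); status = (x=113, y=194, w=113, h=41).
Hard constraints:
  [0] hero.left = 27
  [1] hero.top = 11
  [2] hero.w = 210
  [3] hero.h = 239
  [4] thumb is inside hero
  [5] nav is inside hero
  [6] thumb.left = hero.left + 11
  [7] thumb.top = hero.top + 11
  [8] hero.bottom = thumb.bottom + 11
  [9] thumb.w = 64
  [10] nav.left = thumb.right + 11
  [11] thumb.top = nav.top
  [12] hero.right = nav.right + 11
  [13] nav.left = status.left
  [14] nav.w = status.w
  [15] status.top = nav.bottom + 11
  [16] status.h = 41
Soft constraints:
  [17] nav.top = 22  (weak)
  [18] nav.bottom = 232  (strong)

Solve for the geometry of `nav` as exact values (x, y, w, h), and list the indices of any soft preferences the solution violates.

nav = (x=113, y=22, w=113, h=161)
violated soft preferences: 18

1. nav.x = 113  [nav.left = thumb.right + 11]
2. nav.y = 22  [thumb.top = nav.top]
3. nav.w = 113  [hero.right = nav.right + 11]
4. nav.h = 161  [status.top = nav.bottom + 11]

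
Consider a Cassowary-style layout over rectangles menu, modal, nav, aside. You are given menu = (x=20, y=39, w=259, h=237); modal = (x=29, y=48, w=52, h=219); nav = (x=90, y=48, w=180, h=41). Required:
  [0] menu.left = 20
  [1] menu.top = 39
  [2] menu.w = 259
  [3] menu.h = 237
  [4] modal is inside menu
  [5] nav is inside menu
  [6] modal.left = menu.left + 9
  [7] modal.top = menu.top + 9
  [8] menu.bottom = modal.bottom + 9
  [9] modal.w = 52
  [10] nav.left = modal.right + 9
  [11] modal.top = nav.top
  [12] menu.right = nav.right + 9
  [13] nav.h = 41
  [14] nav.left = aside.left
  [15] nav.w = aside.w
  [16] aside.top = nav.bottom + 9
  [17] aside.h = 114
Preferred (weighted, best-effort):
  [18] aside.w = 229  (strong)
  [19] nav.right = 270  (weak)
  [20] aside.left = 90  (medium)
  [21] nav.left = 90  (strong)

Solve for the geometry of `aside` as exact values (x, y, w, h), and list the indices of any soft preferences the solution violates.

aside = (x=90, y=98, w=180, h=114)
violated soft preferences: 18

1. aside.x = 90  [nav.left = aside.left]
2. aside.w = 180  [nav.w = aside.w]
3. aside.y = 98  [aside.top = nav.bottom + 9]
4. aside.h = 114  [aside.h = 114]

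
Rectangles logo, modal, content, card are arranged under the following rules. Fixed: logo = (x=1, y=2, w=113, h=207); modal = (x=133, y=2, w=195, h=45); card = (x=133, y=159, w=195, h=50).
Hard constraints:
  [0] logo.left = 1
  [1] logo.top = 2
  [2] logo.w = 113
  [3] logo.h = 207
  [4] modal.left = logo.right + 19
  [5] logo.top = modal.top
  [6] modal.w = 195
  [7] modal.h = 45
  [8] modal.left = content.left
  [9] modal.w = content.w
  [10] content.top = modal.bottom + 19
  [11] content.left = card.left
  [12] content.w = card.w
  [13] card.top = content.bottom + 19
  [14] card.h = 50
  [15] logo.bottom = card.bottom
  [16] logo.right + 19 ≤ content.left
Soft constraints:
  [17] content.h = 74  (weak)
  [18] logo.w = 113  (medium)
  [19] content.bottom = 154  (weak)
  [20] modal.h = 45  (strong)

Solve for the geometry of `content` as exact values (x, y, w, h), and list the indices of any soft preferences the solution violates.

1. content.x = 133  [modal.left = content.left]
2. content.w = 195  [modal.w = content.w]
3. content.y = 66  [content.top = modal.bottom + 19]
4. content.h = 74  [card.top = content.bottom + 19]

content = (x=133, y=66, w=195, h=74)
violated soft preferences: 19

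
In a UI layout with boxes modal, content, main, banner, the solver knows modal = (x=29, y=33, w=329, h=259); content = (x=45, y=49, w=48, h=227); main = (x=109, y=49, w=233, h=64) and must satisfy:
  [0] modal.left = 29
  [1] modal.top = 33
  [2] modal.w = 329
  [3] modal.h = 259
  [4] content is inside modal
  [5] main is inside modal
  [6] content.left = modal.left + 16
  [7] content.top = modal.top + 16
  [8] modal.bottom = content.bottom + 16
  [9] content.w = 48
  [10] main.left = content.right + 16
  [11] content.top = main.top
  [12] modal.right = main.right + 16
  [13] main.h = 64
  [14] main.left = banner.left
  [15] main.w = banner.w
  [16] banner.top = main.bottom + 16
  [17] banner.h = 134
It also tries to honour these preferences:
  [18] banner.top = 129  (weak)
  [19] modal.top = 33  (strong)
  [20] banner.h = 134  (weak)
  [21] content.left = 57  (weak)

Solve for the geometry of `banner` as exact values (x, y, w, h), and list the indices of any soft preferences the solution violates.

banner = (x=109, y=129, w=233, h=134)
violated soft preferences: 21

1. banner.x = 109  [main.left = banner.left]
2. banner.w = 233  [main.w = banner.w]
3. banner.y = 129  [banner.top = main.bottom + 16]
4. banner.h = 134  [banner.h = 134]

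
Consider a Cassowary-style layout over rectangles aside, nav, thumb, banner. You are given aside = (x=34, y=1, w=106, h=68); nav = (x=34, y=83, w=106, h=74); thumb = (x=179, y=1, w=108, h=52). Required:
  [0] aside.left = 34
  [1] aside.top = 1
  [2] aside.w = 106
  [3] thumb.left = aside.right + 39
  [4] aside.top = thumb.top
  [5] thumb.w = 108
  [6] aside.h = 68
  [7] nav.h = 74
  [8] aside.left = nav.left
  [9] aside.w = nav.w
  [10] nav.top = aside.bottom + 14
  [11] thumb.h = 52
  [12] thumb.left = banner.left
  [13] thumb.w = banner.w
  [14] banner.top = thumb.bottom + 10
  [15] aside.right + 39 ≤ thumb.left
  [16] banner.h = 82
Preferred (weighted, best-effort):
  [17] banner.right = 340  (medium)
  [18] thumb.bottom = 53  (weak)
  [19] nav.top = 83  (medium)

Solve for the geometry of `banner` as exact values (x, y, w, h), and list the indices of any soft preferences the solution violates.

banner = (x=179, y=63, w=108, h=82)
violated soft preferences: 17

1. banner.x = 179  [thumb.left = banner.left]
2. banner.w = 108  [thumb.w = banner.w]
3. banner.y = 63  [banner.top = thumb.bottom + 10]
4. banner.h = 82  [banner.h = 82]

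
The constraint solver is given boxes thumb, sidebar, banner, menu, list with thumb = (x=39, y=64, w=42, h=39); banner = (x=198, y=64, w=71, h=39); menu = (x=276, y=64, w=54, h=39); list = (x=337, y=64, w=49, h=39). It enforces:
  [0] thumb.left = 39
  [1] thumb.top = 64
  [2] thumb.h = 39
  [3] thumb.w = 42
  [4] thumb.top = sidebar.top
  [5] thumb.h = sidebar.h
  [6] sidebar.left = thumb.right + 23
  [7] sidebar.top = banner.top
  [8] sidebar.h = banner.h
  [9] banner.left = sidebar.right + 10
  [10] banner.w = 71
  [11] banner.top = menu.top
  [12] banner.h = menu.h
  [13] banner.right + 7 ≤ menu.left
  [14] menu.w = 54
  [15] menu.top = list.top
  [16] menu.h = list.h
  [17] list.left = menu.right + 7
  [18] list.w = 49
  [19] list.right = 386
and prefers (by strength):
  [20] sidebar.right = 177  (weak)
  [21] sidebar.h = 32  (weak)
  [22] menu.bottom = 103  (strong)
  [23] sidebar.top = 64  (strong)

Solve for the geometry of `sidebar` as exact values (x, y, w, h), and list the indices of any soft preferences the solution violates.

1. sidebar.y = 64  [thumb.top = sidebar.top]
2. sidebar.h = 39  [thumb.h = sidebar.h]
3. sidebar.x = 104  [sidebar.left = thumb.right + 23]
4. sidebar.w = 84  [banner.left = sidebar.right + 10]

sidebar = (x=104, y=64, w=84, h=39)
violated soft preferences: 20, 21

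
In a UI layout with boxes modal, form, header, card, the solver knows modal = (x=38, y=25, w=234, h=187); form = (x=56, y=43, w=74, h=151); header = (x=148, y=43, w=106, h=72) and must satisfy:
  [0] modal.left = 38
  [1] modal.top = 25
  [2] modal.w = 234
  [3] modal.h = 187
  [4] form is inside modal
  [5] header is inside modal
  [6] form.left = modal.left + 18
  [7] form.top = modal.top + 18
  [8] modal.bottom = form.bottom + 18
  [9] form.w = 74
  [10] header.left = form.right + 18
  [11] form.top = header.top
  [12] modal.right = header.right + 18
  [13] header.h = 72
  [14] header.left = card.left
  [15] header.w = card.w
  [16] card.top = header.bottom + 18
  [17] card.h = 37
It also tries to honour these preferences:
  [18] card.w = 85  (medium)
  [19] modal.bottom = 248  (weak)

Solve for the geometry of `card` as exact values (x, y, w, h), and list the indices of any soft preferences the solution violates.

card = (x=148, y=133, w=106, h=37)
violated soft preferences: 18, 19

1. card.x = 148  [header.left = card.left]
2. card.w = 106  [header.w = card.w]
3. card.y = 133  [card.top = header.bottom + 18]
4. card.h = 37  [card.h = 37]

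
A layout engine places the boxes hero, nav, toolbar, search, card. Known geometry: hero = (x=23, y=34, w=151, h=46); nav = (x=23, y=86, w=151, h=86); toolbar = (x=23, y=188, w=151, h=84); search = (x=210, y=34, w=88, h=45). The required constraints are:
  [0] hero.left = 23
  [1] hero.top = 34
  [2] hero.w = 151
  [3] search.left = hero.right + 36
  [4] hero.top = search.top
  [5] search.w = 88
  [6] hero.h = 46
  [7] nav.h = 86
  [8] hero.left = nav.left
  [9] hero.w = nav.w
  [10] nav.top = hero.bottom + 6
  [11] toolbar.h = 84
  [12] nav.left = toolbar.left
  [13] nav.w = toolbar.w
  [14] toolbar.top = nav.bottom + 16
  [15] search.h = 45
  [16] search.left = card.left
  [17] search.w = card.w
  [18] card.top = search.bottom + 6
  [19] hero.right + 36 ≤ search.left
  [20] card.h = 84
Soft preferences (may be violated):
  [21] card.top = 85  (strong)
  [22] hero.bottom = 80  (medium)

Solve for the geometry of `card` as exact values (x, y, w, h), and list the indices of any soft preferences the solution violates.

card = (x=210, y=85, w=88, h=84)
violated soft preferences: none

1. card.x = 210  [search.left = card.left]
2. card.w = 88  [search.w = card.w]
3. card.y = 85  [card.top = search.bottom + 6]
4. card.h = 84  [card.h = 84]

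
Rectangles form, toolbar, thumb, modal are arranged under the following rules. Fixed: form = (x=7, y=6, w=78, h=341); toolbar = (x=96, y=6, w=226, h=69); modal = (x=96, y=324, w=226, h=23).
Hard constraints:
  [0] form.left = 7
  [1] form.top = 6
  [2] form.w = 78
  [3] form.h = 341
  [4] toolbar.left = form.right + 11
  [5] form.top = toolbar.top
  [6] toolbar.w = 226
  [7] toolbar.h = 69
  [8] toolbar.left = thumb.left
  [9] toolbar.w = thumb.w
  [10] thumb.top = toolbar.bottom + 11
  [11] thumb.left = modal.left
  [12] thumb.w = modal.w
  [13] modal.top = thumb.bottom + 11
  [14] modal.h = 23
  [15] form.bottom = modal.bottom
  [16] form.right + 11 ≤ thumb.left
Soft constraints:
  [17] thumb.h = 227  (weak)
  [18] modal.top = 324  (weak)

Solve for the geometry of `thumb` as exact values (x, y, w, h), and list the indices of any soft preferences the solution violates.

1. thumb.x = 96  [toolbar.left = thumb.left]
2. thumb.w = 226  [toolbar.w = thumb.w]
3. thumb.y = 86  [thumb.top = toolbar.bottom + 11]
4. thumb.h = 227  [modal.top = thumb.bottom + 11]

thumb = (x=96, y=86, w=226, h=227)
violated soft preferences: none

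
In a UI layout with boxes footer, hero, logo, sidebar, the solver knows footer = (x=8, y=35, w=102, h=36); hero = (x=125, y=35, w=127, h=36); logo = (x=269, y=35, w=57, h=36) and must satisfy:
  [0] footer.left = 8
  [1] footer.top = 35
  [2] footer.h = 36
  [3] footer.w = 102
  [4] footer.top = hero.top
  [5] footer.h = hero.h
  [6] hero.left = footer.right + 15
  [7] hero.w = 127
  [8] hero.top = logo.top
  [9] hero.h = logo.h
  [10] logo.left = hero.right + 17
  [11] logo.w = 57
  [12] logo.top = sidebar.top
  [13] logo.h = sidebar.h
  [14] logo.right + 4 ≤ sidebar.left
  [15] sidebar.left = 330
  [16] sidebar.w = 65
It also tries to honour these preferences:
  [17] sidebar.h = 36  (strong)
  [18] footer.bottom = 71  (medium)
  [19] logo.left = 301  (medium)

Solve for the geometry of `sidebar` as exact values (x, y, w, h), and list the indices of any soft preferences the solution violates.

1. sidebar.y = 35  [logo.top = sidebar.top]
2. sidebar.h = 36  [logo.h = sidebar.h]
3. sidebar.x = 330  [sidebar.left = 330]
4. sidebar.w = 65  [sidebar.w = 65]

sidebar = (x=330, y=35, w=65, h=36)
violated soft preferences: 19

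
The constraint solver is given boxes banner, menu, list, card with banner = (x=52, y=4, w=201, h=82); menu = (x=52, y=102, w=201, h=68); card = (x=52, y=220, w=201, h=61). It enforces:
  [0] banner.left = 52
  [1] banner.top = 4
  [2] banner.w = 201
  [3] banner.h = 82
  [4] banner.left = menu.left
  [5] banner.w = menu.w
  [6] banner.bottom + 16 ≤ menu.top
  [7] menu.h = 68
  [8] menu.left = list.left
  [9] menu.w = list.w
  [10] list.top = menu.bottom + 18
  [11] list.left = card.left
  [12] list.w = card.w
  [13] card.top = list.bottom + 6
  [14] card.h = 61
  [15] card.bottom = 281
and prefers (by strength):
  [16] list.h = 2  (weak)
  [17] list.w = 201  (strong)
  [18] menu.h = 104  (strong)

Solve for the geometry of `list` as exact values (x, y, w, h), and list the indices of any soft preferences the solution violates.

1. list.x = 52  [menu.left = list.left]
2. list.w = 201  [menu.w = list.w]
3. list.y = 188  [list.top = menu.bottom + 18]
4. list.h = 26  [card.top = list.bottom + 6]

list = (x=52, y=188, w=201, h=26)
violated soft preferences: 16, 18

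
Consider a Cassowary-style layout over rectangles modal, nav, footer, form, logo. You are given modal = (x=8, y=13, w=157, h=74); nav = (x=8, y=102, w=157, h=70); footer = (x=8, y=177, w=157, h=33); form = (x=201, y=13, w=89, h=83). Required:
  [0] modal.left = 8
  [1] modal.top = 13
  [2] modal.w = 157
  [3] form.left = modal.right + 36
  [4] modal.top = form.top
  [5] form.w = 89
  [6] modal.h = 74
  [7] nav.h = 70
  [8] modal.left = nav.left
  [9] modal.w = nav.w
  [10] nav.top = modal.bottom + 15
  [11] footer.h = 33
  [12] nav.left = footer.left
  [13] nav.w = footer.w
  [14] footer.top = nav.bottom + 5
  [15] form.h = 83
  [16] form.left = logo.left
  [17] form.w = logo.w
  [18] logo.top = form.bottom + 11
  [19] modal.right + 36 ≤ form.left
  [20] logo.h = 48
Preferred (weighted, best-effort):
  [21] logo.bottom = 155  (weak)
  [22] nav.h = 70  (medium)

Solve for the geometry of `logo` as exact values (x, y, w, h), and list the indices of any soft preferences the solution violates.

logo = (x=201, y=107, w=89, h=48)
violated soft preferences: none

1. logo.x = 201  [form.left = logo.left]
2. logo.w = 89  [form.w = logo.w]
3. logo.y = 107  [logo.top = form.bottom + 11]
4. logo.h = 48  [logo.h = 48]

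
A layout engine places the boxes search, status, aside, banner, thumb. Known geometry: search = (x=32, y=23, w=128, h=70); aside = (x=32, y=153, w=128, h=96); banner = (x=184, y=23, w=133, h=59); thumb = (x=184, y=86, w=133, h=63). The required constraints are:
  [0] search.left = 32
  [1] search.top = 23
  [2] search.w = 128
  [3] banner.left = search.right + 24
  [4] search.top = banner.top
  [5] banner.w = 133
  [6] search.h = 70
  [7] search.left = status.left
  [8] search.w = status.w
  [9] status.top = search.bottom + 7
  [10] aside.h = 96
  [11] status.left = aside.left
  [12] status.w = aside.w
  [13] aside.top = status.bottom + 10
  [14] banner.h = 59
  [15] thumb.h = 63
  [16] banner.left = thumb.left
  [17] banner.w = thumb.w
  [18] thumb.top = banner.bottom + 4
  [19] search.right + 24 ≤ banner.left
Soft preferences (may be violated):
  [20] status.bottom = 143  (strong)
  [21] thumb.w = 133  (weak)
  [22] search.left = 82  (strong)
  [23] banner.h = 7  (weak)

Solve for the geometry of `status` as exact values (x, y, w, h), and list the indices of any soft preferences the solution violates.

1. status.x = 32  [search.left = status.left]
2. status.w = 128  [search.w = status.w]
3. status.y = 100  [status.top = search.bottom + 7]
4. status.h = 43  [aside.top = status.bottom + 10]

status = (x=32, y=100, w=128, h=43)
violated soft preferences: 22, 23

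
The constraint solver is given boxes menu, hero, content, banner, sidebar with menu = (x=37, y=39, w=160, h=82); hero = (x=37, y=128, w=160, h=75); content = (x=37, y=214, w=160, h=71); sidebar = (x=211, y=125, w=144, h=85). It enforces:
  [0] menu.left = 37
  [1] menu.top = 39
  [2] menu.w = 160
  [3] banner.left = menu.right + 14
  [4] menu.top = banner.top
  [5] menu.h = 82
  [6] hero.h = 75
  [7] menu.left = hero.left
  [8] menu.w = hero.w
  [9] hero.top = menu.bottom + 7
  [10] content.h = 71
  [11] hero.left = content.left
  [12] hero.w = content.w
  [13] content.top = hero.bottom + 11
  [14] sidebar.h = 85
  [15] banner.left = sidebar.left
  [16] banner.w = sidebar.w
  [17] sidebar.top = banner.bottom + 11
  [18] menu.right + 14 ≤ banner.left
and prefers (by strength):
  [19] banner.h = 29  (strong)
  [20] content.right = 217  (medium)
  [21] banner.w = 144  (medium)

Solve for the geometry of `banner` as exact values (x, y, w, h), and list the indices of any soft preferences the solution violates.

1. banner.x = 211  [banner.left = menu.right + 14]
2. banner.y = 39  [menu.top = banner.top]
3. banner.w = 144  [banner.w = sidebar.w]
4. banner.h = 75  [sidebar.top = banner.bottom + 11]

banner = (x=211, y=39, w=144, h=75)
violated soft preferences: 19, 20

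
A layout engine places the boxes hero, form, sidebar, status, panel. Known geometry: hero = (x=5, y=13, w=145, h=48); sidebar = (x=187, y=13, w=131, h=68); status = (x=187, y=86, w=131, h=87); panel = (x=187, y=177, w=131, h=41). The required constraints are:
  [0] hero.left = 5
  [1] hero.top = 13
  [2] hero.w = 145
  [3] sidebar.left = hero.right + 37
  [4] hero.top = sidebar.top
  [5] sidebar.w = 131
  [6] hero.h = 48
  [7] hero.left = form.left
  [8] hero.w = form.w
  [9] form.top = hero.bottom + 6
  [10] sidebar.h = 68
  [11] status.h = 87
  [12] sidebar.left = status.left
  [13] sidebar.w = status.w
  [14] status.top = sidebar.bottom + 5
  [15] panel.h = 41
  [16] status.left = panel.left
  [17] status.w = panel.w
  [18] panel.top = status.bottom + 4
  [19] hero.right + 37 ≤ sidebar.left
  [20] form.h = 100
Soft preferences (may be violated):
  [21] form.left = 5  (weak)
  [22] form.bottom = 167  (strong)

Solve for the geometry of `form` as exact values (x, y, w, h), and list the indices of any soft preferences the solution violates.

form = (x=5, y=67, w=145, h=100)
violated soft preferences: none

1. form.x = 5  [hero.left = form.left]
2. form.w = 145  [hero.w = form.w]
3. form.y = 67  [form.top = hero.bottom + 6]
4. form.h = 100  [form.h = 100]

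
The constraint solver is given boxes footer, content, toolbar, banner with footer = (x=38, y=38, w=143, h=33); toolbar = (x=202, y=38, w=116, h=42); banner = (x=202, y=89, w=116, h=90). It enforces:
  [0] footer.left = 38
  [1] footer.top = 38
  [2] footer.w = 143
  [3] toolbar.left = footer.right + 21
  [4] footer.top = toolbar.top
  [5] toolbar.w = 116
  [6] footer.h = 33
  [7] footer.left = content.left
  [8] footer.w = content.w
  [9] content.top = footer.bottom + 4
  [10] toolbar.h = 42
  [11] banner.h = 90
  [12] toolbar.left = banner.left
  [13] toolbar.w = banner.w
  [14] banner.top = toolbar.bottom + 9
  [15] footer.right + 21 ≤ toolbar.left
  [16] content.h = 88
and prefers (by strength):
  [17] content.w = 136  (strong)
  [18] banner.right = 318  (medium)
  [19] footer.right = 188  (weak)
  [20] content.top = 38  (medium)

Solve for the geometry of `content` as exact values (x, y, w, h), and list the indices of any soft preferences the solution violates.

1. content.x = 38  [footer.left = content.left]
2. content.w = 143  [footer.w = content.w]
3. content.y = 75  [content.top = footer.bottom + 4]
4. content.h = 88  [content.h = 88]

content = (x=38, y=75, w=143, h=88)
violated soft preferences: 17, 19, 20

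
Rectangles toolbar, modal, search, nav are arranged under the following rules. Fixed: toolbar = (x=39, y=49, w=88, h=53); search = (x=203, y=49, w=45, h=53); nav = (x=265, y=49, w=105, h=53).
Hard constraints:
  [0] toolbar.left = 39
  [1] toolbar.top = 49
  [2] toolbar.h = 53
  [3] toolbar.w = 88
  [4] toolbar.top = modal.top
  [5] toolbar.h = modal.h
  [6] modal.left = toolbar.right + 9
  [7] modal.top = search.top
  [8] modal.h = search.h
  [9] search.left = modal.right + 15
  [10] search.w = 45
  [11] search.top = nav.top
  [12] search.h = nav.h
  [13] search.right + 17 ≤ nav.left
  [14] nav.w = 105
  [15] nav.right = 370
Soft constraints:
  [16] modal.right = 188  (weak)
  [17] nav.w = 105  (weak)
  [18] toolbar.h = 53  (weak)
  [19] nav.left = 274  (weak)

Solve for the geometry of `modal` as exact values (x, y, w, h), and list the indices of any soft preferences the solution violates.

1. modal.y = 49  [toolbar.top = modal.top]
2. modal.h = 53  [toolbar.h = modal.h]
3. modal.x = 136  [modal.left = toolbar.right + 9]
4. modal.w = 52  [search.left = modal.right + 15]

modal = (x=136, y=49, w=52, h=53)
violated soft preferences: 19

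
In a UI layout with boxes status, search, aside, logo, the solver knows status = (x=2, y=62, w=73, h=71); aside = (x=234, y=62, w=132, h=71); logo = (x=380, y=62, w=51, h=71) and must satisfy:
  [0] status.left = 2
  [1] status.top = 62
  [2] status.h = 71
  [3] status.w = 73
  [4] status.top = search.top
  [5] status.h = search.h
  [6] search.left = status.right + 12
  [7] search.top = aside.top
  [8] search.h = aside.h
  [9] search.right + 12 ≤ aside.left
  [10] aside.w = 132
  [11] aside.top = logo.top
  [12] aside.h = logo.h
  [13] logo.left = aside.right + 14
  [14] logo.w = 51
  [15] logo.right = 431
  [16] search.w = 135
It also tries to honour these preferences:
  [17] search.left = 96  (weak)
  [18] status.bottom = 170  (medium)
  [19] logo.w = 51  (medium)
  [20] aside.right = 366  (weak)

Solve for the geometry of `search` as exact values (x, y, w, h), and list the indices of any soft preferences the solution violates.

1. search.y = 62  [status.top = search.top]
2. search.h = 71  [status.h = search.h]
3. search.x = 87  [search.left = status.right + 12]
4. search.w = 135  [search.w = 135]

search = (x=87, y=62, w=135, h=71)
violated soft preferences: 17, 18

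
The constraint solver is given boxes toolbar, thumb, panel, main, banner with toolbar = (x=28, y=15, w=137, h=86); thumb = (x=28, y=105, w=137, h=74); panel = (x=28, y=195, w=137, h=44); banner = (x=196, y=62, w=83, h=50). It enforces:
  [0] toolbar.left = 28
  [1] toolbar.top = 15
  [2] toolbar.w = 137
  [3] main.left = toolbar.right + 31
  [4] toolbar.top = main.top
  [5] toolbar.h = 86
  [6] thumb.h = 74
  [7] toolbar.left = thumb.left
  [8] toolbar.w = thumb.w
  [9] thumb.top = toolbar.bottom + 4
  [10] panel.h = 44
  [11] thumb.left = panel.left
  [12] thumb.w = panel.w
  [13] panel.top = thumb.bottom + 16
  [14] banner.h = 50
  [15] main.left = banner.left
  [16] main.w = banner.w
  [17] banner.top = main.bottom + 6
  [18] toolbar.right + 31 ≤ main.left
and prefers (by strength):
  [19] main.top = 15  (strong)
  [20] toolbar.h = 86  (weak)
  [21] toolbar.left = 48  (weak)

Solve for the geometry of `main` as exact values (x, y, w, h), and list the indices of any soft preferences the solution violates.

main = (x=196, y=15, w=83, h=41)
violated soft preferences: 21

1. main.x = 196  [main.left = toolbar.right + 31]
2. main.y = 15  [toolbar.top = main.top]
3. main.w = 83  [main.w = banner.w]
4. main.h = 41  [banner.top = main.bottom + 6]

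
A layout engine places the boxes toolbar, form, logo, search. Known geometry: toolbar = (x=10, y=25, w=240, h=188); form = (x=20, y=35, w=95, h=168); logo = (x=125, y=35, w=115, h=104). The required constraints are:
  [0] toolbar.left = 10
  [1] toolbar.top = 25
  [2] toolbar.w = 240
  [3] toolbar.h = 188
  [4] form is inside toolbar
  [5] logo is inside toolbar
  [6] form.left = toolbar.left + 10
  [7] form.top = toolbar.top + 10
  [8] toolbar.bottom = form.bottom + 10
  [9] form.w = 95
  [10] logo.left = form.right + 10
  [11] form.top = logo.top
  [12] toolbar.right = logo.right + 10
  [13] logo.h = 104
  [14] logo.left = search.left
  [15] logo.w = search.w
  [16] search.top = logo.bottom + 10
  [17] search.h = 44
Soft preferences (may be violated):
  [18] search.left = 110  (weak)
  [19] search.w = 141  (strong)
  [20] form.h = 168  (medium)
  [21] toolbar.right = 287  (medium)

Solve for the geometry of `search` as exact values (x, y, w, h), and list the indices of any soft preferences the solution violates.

1. search.x = 125  [logo.left = search.left]
2. search.w = 115  [logo.w = search.w]
3. search.y = 149  [search.top = logo.bottom + 10]
4. search.h = 44  [search.h = 44]

search = (x=125, y=149, w=115, h=44)
violated soft preferences: 18, 19, 21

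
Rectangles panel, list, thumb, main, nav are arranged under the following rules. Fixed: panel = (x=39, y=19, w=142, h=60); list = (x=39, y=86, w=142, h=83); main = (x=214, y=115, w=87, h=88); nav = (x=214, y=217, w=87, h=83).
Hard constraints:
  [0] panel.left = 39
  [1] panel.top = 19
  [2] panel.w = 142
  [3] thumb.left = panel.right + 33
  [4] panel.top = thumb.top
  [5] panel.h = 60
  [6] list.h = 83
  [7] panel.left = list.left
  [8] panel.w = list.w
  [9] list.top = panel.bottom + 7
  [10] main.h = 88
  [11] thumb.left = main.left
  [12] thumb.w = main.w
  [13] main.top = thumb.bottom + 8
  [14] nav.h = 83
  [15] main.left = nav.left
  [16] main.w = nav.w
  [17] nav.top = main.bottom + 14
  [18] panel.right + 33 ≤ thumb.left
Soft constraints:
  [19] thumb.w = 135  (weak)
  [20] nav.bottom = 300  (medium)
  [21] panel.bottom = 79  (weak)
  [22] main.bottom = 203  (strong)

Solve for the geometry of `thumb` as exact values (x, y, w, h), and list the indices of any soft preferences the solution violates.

thumb = (x=214, y=19, w=87, h=88)
violated soft preferences: 19

1. thumb.x = 214  [thumb.left = panel.right + 33]
2. thumb.y = 19  [panel.top = thumb.top]
3. thumb.w = 87  [thumb.w = main.w]
4. thumb.h = 88  [main.top = thumb.bottom + 8]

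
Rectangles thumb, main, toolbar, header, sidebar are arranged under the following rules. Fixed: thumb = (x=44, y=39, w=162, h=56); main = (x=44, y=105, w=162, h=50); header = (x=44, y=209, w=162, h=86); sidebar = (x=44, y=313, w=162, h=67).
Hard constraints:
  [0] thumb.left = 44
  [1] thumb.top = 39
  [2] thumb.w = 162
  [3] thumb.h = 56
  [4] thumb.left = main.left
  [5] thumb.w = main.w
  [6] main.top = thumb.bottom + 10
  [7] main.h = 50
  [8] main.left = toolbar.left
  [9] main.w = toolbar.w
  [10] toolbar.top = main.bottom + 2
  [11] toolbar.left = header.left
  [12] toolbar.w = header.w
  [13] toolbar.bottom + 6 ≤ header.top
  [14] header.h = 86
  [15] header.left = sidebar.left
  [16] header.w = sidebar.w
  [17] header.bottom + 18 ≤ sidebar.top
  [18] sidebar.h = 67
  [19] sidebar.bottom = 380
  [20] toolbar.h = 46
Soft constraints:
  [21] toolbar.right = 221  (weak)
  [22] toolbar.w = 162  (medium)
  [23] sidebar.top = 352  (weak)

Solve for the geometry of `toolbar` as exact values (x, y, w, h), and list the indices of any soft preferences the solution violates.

1. toolbar.x = 44  [main.left = toolbar.left]
2. toolbar.w = 162  [main.w = toolbar.w]
3. toolbar.y = 157  [toolbar.top = main.bottom + 2]
4. toolbar.h = 46  [toolbar.h = 46]

toolbar = (x=44, y=157, w=162, h=46)
violated soft preferences: 21, 23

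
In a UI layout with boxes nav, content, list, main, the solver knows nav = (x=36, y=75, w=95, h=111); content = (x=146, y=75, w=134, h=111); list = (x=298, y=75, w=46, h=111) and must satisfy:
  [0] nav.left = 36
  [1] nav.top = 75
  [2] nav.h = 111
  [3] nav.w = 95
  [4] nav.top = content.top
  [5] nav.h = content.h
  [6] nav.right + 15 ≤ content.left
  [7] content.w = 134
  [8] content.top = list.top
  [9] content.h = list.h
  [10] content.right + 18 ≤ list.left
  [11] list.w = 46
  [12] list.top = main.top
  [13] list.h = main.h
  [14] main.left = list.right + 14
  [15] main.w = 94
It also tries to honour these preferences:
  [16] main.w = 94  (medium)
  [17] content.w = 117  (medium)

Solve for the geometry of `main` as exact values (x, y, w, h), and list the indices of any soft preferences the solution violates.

main = (x=358, y=75, w=94, h=111)
violated soft preferences: 17

1. main.y = 75  [list.top = main.top]
2. main.h = 111  [list.h = main.h]
3. main.x = 358  [main.left = list.right + 14]
4. main.w = 94  [main.w = 94]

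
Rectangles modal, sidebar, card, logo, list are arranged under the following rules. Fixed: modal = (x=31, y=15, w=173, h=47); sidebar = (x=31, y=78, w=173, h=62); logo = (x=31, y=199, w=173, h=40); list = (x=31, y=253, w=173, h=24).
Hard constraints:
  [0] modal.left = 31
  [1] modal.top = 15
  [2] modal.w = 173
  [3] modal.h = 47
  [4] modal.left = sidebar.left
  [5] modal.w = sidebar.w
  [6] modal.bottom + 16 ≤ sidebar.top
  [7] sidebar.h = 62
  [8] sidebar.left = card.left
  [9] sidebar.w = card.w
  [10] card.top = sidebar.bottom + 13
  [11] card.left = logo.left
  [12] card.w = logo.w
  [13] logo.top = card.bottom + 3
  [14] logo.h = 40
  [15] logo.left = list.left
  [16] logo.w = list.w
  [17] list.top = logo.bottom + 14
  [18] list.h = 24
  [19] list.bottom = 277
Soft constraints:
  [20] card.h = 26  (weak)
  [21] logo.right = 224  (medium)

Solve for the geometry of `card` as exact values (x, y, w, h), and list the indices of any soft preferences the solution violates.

1. card.x = 31  [sidebar.left = card.left]
2. card.w = 173  [sidebar.w = card.w]
3. card.y = 153  [card.top = sidebar.bottom + 13]
4. card.h = 43  [logo.top = card.bottom + 3]

card = (x=31, y=153, w=173, h=43)
violated soft preferences: 20, 21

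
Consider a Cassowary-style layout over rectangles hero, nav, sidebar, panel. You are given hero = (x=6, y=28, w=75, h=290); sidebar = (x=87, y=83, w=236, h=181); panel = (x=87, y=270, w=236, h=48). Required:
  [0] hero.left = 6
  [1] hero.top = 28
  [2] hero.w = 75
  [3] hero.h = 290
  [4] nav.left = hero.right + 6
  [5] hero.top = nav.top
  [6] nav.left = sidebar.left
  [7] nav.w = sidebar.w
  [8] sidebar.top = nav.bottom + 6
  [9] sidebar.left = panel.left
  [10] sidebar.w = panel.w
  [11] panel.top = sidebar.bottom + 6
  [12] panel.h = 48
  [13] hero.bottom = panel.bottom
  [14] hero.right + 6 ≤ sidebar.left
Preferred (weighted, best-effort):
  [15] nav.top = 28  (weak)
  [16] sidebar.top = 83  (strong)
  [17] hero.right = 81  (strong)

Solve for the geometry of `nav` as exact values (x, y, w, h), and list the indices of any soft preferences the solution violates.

1. nav.x = 87  [nav.left = hero.right + 6]
2. nav.y = 28  [hero.top = nav.top]
3. nav.w = 236  [nav.w = sidebar.w]
4. nav.h = 49  [sidebar.top = nav.bottom + 6]

nav = (x=87, y=28, w=236, h=49)
violated soft preferences: none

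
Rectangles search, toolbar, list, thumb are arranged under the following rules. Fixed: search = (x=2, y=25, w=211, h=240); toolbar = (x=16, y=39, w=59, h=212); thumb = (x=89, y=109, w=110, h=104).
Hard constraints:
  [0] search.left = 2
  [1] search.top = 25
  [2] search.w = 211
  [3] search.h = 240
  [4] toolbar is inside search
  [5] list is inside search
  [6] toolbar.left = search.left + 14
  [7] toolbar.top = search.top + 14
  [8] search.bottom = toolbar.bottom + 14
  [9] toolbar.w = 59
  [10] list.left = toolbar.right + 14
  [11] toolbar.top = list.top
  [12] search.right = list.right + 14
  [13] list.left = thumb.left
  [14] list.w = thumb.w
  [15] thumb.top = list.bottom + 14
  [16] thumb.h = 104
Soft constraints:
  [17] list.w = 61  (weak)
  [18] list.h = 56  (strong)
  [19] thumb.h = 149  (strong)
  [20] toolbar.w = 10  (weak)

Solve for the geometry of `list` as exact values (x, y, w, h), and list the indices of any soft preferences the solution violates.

1. list.x = 89  [list.left = toolbar.right + 14]
2. list.y = 39  [toolbar.top = list.top]
3. list.w = 110  [search.right = list.right + 14]
4. list.h = 56  [thumb.top = list.bottom + 14]

list = (x=89, y=39, w=110, h=56)
violated soft preferences: 17, 19, 20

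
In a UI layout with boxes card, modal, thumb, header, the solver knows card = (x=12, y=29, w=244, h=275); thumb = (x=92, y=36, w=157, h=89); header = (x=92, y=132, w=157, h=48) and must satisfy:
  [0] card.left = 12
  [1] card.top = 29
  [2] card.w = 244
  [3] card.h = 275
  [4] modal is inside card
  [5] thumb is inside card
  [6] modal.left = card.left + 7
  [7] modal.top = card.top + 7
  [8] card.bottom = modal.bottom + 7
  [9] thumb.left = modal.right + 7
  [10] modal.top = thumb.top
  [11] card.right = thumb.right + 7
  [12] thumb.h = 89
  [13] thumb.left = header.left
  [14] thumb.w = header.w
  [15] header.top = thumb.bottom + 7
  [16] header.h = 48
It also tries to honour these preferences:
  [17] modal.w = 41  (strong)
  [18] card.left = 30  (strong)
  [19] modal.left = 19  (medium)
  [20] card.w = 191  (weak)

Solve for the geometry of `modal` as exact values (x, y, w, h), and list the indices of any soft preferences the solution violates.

1. modal.x = 19  [modal.left = card.left + 7]
2. modal.y = 36  [modal.top = card.top + 7]
3. modal.h = 261  [card.bottom = modal.bottom + 7]
4. modal.w = 66  [thumb.left = modal.right + 7]

modal = (x=19, y=36, w=66, h=261)
violated soft preferences: 17, 18, 20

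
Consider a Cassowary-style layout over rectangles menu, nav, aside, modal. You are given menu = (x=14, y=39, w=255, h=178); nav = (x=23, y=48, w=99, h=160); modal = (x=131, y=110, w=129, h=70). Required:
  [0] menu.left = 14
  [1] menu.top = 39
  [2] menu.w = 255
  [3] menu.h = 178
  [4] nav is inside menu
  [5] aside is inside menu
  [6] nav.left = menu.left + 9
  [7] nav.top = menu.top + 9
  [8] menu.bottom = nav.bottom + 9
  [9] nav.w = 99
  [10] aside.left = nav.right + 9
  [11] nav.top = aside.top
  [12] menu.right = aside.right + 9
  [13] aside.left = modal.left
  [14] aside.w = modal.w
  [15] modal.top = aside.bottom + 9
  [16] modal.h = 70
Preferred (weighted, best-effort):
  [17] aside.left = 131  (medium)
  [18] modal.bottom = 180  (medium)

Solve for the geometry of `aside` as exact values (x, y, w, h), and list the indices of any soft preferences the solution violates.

aside = (x=131, y=48, w=129, h=53)
violated soft preferences: none

1. aside.x = 131  [aside.left = nav.right + 9]
2. aside.y = 48  [nav.top = aside.top]
3. aside.w = 129  [menu.right = aside.right + 9]
4. aside.h = 53  [modal.top = aside.bottom + 9]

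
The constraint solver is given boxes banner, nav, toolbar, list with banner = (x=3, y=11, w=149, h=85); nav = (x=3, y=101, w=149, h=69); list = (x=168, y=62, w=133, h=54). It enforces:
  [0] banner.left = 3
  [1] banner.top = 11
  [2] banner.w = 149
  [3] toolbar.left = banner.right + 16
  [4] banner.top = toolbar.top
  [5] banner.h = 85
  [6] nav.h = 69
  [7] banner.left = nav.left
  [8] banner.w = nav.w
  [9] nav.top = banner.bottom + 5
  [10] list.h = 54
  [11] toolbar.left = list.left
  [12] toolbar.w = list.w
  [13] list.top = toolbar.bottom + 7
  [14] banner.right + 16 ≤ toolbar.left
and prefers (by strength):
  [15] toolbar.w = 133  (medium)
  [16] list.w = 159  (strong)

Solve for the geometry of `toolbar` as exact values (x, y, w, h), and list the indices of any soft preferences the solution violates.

1. toolbar.x = 168  [toolbar.left = banner.right + 16]
2. toolbar.y = 11  [banner.top = toolbar.top]
3. toolbar.w = 133  [toolbar.w = list.w]
4. toolbar.h = 44  [list.top = toolbar.bottom + 7]

toolbar = (x=168, y=11, w=133, h=44)
violated soft preferences: 16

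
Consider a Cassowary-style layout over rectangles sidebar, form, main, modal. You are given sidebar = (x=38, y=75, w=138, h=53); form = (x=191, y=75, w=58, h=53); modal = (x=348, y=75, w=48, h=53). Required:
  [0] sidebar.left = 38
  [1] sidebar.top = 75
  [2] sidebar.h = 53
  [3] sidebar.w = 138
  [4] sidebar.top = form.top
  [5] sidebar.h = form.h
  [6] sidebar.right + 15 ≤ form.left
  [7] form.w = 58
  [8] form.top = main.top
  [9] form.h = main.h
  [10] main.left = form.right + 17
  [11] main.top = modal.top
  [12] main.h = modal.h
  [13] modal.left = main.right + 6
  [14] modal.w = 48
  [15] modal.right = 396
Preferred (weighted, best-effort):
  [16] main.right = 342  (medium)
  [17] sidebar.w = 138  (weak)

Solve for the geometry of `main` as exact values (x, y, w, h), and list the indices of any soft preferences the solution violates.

1. main.y = 75  [form.top = main.top]
2. main.h = 53  [form.h = main.h]
3. main.x = 266  [main.left = form.right + 17]
4. main.w = 76  [modal.left = main.right + 6]

main = (x=266, y=75, w=76, h=53)
violated soft preferences: none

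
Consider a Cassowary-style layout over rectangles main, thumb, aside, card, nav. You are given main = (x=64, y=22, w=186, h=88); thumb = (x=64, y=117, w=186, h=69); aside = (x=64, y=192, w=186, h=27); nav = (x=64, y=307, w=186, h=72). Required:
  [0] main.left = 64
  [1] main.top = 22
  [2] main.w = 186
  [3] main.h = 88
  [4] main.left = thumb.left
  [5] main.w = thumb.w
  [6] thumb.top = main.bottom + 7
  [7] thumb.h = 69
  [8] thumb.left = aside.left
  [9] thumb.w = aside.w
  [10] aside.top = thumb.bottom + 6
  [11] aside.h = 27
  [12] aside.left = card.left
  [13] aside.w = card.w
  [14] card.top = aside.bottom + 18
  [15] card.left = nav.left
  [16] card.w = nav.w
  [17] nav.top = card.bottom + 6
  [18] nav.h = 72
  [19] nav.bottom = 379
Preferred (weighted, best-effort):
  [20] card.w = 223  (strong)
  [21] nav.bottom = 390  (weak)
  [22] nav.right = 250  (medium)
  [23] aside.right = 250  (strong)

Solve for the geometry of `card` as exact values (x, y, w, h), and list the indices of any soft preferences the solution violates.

card = (x=64, y=237, w=186, h=64)
violated soft preferences: 20, 21

1. card.x = 64  [aside.left = card.left]
2. card.w = 186  [aside.w = card.w]
3. card.y = 237  [card.top = aside.bottom + 18]
4. card.h = 64  [nav.top = card.bottom + 6]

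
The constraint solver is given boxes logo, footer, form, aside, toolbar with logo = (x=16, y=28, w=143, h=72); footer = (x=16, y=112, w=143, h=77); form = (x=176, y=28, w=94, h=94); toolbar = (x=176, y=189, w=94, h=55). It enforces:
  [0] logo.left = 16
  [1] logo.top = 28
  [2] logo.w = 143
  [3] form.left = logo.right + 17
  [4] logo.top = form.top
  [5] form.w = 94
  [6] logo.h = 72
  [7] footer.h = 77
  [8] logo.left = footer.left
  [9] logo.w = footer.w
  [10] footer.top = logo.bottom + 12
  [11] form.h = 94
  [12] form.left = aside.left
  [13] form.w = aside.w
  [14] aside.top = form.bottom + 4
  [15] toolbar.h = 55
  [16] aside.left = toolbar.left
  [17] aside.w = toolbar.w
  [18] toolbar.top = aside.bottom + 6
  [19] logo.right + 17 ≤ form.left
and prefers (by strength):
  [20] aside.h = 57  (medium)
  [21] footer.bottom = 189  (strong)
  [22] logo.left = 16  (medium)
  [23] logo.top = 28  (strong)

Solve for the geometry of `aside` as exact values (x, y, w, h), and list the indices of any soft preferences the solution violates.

aside = (x=176, y=126, w=94, h=57)
violated soft preferences: none

1. aside.x = 176  [form.left = aside.left]
2. aside.w = 94  [form.w = aside.w]
3. aside.y = 126  [aside.top = form.bottom + 4]
4. aside.h = 57  [toolbar.top = aside.bottom + 6]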